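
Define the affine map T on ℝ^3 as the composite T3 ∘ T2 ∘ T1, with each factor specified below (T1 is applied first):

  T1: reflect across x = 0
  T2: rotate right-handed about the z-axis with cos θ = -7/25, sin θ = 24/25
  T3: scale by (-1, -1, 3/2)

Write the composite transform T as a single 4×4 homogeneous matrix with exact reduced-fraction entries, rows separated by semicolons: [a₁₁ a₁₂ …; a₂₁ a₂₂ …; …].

T = [-7/25 24/25 0 0; 24/25 7/25 0 0; 0 0 3/2 0; 0 0 0 1]

T1 = [-1 0 0 0; 0 1 0 0; 0 0 1 0; 0 0 0 1]
T2·T1 = [7/25 -24/25 0 0; -24/25 -7/25 0 0; 0 0 1 0; 0 0 0 1]
T3·…·T1 = [-7/25 24/25 0 0; 24/25 7/25 0 0; 0 0 3/2 0; 0 0 0 1]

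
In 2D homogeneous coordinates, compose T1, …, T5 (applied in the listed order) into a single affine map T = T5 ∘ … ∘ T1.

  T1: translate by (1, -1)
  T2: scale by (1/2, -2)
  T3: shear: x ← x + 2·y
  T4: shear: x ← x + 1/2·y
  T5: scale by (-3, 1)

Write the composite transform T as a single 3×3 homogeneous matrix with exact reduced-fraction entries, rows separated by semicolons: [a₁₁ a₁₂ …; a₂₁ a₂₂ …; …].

T1 = [1 0 1; 0 1 -1; 0 0 1]
T2·T1 = [1/2 0 1/2; 0 -2 2; 0 0 1]
T3·…·T1 = [1/2 -4 9/2; 0 -2 2; 0 0 1]
T4·…·T1 = [1/2 -5 11/2; 0 -2 2; 0 0 1]
T5·…·T1 = [-3/2 15 -33/2; 0 -2 2; 0 0 1]

T = [-3/2 15 -33/2; 0 -2 2; 0 0 1]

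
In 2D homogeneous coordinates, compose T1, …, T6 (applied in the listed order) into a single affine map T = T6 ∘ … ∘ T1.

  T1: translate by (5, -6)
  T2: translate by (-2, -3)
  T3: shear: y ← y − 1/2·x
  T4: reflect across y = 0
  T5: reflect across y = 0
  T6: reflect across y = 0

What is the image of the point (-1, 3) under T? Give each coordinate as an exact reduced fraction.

T1 translate by (5, -6): (-1, 3) → (4, -3)
T2 translate by (-2, -3): (4, -3) → (2, -6)
T3 shear: y ← y − 1/2·x: (2, -6) → (2, -7)
T4 reflect across y = 0: (2, -7) → (2, 7)
T5 reflect across y = 0: (2, 7) → (2, -7)
T6 reflect across y = 0: (2, -7) → (2, 7)

T(p) = (2, 7)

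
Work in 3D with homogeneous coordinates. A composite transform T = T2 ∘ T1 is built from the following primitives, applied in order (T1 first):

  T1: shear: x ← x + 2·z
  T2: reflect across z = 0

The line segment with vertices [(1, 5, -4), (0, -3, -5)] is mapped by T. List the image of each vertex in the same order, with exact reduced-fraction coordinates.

image vertices: (-7, 5, 4), (-10, -3, 5)

T1 shear: x ← x + 2·z: (1, 5, -4) → (-7, 5, -4); (0, -3, -5) → (-10, -3, -5)
T2 reflect across z = 0: (-7, 5, -4) → (-7, 5, 4); (-10, -3, -5) → (-10, -3, 5)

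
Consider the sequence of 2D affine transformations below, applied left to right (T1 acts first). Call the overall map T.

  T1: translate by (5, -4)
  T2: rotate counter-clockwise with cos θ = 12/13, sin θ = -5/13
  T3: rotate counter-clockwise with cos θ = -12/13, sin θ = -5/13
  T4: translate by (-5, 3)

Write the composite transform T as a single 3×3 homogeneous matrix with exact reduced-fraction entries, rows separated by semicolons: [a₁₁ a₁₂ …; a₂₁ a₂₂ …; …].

T = [-1 0 -10; 0 -1 7; 0 0 1]

T1 = [1 0 5; 0 1 -4; 0 0 1]
T2·T1 = [12/13 5/13 40/13; -5/13 12/13 -73/13; 0 0 1]
T3·…·T1 = [-1 0 -5; 0 -1 4; 0 0 1]
T4·…·T1 = [-1 0 -10; 0 -1 7; 0 0 1]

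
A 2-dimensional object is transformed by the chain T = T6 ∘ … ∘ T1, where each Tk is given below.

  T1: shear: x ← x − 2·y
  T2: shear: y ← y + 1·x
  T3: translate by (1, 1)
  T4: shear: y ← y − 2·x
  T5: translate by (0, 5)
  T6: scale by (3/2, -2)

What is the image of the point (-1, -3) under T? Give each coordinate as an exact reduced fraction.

T1 shear: x ← x − 2·y: (-1, -3) → (5, -3)
T2 shear: y ← y + 1·x: (5, -3) → (5, 2)
T3 translate by (1, 1): (5, 2) → (6, 3)
T4 shear: y ← y − 2·x: (6, 3) → (6, -9)
T5 translate by (0, 5): (6, -9) → (6, -4)
T6 scale by (3/2, -2): (6, -4) → (9, 8)

T(p) = (9, 8)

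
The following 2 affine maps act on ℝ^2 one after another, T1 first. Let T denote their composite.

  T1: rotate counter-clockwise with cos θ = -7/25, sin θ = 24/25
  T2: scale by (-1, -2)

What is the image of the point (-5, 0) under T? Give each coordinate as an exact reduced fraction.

T(p) = (-7/5, 48/5)

T1 rotate counter-clockwise with cos θ = -7/25, sin θ = 24/25: (-5, 0) → (7/5, -24/5)
T2 scale by (-1, -2): (7/5, -24/5) → (-7/5, 48/5)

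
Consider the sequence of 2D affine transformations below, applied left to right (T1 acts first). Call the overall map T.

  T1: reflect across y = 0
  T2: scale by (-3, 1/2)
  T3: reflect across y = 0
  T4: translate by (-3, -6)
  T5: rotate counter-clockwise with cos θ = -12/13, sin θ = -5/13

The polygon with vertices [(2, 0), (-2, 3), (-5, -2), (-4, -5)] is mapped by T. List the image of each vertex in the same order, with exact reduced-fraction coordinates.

image vertices: (6, 9), (-9/2, 3), (-179/13, 24/13), (-301/26, 57/13)

T1 reflect across y = 0: (2, 0) → (2, 0); (-2, 3) → (-2, -3); (-5, -2) → (-5, 2); (-4, -5) → (-4, 5)
T2 scale by (-3, 1/2): (2, 0) → (-6, 0); (-2, -3) → (6, -3/2); (-5, 2) → (15, 1); (-4, 5) → (12, 5/2)
T3 reflect across y = 0: (-6, 0) → (-6, 0); (6, -3/2) → (6, 3/2); (15, 1) → (15, -1); (12, 5/2) → (12, -5/2)
T4 translate by (-3, -6): (-6, 0) → (-9, -6); (6, 3/2) → (3, -9/2); (15, -1) → (12, -7); (12, -5/2) → (9, -17/2)
T5 rotate counter-clockwise with cos θ = -12/13, sin θ = -5/13: (-9, -6) → (6, 9); (3, -9/2) → (-9/2, 3); (12, -7) → (-179/13, 24/13); (9, -17/2) → (-301/26, 57/13)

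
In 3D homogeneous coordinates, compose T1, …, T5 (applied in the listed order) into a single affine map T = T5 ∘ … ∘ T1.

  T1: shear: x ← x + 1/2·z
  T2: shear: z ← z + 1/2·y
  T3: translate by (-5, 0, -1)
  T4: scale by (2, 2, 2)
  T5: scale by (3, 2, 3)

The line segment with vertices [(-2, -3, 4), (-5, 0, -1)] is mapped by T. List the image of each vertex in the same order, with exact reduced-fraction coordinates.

image vertices: (-30, -12, 9), (-63, 0, -12)

T1 shear: x ← x + 1/2·z: (-2, -3, 4) → (0, -3, 4); (-5, 0, -1) → (-11/2, 0, -1)
T2 shear: z ← z + 1/2·y: (0, -3, 4) → (0, -3, 5/2); (-11/2, 0, -1) → (-11/2, 0, -1)
T3 translate by (-5, 0, -1): (0, -3, 5/2) → (-5, -3, 3/2); (-11/2, 0, -1) → (-21/2, 0, -2)
T4 scale by (2, 2, 2): (-5, -3, 3/2) → (-10, -6, 3); (-21/2, 0, -2) → (-21, 0, -4)
T5 scale by (3, 2, 3): (-10, -6, 3) → (-30, -12, 9); (-21, 0, -4) → (-63, 0, -12)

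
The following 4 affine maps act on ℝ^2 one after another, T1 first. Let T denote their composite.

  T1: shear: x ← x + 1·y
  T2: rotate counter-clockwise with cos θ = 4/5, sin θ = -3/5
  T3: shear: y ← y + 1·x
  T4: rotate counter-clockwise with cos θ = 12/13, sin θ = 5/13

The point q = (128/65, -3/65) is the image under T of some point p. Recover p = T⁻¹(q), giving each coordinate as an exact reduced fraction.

p = (4, -1)

T1 = [1 1 0; 0 1 0; 0 0 1]
T2·T1 = [4/5 7/5 0; -3/5 1/5 0; 0 0 1]
T3·…·T1 = [4/5 7/5 0; 1/5 8/5 0; 0 0 1]
T4·…·T1 = [43/65 44/65 0; 32/65 131/65 0; 0 0 1]
det M = 1; M⁻¹ = [131/65 -44/65 0; -32/65 43/65 0; 0 0 1]
M⁻¹ · (128/65, -3/65)ᵀ = (4, -1)ᵀ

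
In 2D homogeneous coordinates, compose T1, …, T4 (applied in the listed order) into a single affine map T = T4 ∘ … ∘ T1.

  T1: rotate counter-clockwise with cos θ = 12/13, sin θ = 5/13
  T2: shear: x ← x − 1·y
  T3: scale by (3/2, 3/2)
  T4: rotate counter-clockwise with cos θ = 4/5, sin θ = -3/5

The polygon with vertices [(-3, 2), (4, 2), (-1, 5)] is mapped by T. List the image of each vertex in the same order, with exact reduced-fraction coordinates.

T1 rotate counter-clockwise with cos θ = 12/13, sin θ = 5/13: (-3, 2) → (-46/13, 9/13); (4, 2) → (38/13, 44/13); (-1, 5) → (-37/13, 55/13)
T2 shear: x ← x − 1·y: (-46/13, 9/13) → (-55/13, 9/13); (38/13, 44/13) → (-6/13, 44/13); (-37/13, 55/13) → (-92/13, 55/13)
T3 scale by (3/2, 3/2): (-55/13, 9/13) → (-165/26, 27/26); (-6/13, 44/13) → (-9/13, 66/13); (-92/13, 55/13) → (-138/13, 165/26)
T4 rotate counter-clockwise with cos θ = 4/5, sin θ = -3/5: (-165/26, 27/26) → (-579/130, 603/130); (-9/13, 66/13) → (162/65, 291/65); (-138/13, 165/26) → (-609/130, 744/65)

image vertices: (-579/130, 603/130), (162/65, 291/65), (-609/130, 744/65)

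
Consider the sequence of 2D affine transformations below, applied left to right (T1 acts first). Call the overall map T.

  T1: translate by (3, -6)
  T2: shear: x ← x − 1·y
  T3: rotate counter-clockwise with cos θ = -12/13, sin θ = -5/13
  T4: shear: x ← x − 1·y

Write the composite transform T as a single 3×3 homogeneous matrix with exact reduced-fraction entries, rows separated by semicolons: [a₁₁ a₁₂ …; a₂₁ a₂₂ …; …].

T = [-7/13 24/13 -165/13; -5/13 -7/13 27/13; 0 0 1]

T1 = [1 0 3; 0 1 -6; 0 0 1]
T2·T1 = [1 -1 9; 0 1 -6; 0 0 1]
T3·…·T1 = [-12/13 17/13 -138/13; -5/13 -7/13 27/13; 0 0 1]
T4·…·T1 = [-7/13 24/13 -165/13; -5/13 -7/13 27/13; 0 0 1]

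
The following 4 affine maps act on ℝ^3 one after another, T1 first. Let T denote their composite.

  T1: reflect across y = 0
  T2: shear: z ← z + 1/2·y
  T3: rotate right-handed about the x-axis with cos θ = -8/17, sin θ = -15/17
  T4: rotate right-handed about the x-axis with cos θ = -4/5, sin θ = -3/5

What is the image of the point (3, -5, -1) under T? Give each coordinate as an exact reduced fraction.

T(p) = (3, -191/85, 801/170)

T1 reflect across y = 0: (3, -5, -1) → (3, 5, -1)
T2 shear: z ← z + 1/2·y: (3, 5, -1) → (3, 5, 3/2)
T3 rotate right-handed about the x-axis with cos θ = -8/17, sin θ = -15/17: (3, 5, 3/2) → (3, -35/34, -87/17)
T4 rotate right-handed about the x-axis with cos θ = -4/5, sin θ = -3/5: (3, -35/34, -87/17) → (3, -191/85, 801/170)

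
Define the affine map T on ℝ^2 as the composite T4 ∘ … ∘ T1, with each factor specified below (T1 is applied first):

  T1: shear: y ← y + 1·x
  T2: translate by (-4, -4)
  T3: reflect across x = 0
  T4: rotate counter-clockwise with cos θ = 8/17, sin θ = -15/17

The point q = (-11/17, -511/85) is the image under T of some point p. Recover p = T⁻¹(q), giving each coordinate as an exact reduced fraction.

p = (-1, 8/5)

T1 = [1 0 0; 1 1 0; 0 0 1]
T2·T1 = [1 0 -4; 1 1 -4; 0 0 1]
T3·…·T1 = [-1 0 4; 1 1 -4; 0 0 1]
T4·…·T1 = [7/17 15/17 -28/17; 23/17 8/17 -92/17; 0 0 1]
det M = -1; M⁻¹ = [-8/17 15/17 4; 23/17 -7/17 0; 0 0 1]
M⁻¹ · (-11/17, -511/85)ᵀ = (-1, 8/5)ᵀ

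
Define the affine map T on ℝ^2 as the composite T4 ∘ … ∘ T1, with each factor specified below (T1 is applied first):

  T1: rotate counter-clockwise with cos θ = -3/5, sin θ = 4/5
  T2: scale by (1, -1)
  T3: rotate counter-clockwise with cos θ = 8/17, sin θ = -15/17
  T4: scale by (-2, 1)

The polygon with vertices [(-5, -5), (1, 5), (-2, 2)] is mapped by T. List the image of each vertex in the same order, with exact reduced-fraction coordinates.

image vertices: (-142/17, -97/17), (38/85, 433/85), (-388/85, 142/85)

T1 rotate counter-clockwise with cos θ = -3/5, sin θ = 4/5: (-5, -5) → (7, -1); (1, 5) → (-23/5, -11/5); (-2, 2) → (-2/5, -14/5)
T2 scale by (1, -1): (7, -1) → (7, 1); (-23/5, -11/5) → (-23/5, 11/5); (-2/5, -14/5) → (-2/5, 14/5)
T3 rotate counter-clockwise with cos θ = 8/17, sin θ = -15/17: (7, 1) → (71/17, -97/17); (-23/5, 11/5) → (-19/85, 433/85); (-2/5, 14/5) → (194/85, 142/85)
T4 scale by (-2, 1): (71/17, -97/17) → (-142/17, -97/17); (-19/85, 433/85) → (38/85, 433/85); (194/85, 142/85) → (-388/85, 142/85)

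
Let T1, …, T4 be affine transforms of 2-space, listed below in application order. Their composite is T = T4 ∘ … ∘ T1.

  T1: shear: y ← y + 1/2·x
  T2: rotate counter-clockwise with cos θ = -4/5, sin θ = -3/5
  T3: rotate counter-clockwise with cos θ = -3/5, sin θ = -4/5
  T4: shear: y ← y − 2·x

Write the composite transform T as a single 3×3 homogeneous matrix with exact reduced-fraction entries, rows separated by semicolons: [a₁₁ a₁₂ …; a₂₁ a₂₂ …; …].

T = [-1/2 -1 0; 2 2 0; 0 0 1]

T1 = [1 0 0; 1/2 1 0; 0 0 1]
T2·T1 = [-1/2 3/5 0; -1 -4/5 0; 0 0 1]
T3·…·T1 = [-1/2 -1 0; 1 0 0; 0 0 1]
T4·…·T1 = [-1/2 -1 0; 2 2 0; 0 0 1]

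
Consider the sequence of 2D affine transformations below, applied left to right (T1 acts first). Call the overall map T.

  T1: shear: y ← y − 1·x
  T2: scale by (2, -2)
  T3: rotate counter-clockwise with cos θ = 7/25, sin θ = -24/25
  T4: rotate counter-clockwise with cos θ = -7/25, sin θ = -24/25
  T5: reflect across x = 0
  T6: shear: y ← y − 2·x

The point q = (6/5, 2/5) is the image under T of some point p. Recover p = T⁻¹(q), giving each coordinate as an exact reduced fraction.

T1 = [1 0 0; -1 1 0; 0 0 1]
T2·T1 = [2 0 0; 2 -2 0; 0 0 1]
T3·…·T1 = [62/25 -48/25 0; -34/25 -14/25 0; 0 0 1]
T4·…·T1 = [-2 0 0; -2 2 0; 0 0 1]
T5·…·T1 = [2 0 0; -2 2 0; 0 0 1]
T6·…·T1 = [2 0 0; -6 2 0; 0 0 1]
det M = 4; M⁻¹ = [1/2 0 0; 3/2 1/2 0; 0 0 1]
M⁻¹ · (6/5, 2/5)ᵀ = (3/5, 2)ᵀ

p = (3/5, 2)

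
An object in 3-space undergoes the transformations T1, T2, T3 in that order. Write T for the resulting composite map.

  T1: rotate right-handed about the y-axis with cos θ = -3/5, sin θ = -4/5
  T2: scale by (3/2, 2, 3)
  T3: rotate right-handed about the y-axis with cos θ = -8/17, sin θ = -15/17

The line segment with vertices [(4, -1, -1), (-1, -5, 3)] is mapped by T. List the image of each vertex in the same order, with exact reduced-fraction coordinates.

T1 rotate right-handed about the y-axis with cos θ = -3/5, sin θ = -4/5: (4, -1, -1) → (-8/5, -1, 19/5); (-1, -5, 3) → (-9/5, -5, -13/5)
T2 scale by (3/2, 2, 3): (-8/5, -1, 19/5) → (-12/5, -2, 57/5); (-9/5, -5, -13/5) → (-27/10, -10, -39/5)
T3 rotate right-handed about the y-axis with cos θ = -8/17, sin θ = -15/17: (-12/5, -2, 57/5) → (-759/85, -2, -636/85); (-27/10, -10, -39/5) → (693/85, -10, 219/170)

image vertices: (-759/85, -2, -636/85), (693/85, -10, 219/170)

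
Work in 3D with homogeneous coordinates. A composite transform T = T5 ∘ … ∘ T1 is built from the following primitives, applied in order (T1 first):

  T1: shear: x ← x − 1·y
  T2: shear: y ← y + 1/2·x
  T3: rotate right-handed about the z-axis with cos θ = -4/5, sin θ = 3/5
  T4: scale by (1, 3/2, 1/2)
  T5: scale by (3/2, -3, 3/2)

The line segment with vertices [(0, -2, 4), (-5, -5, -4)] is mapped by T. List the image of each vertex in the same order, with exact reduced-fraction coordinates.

T1 shear: x ← x − 1·y: (0, -2, 4) → (2, -2, 4); (-5, -5, -4) → (0, -5, -4)
T2 shear: y ← y + 1/2·x: (2, -2, 4) → (2, -1, 4); (0, -5, -4) → (0, -5, -4)
T3 rotate right-handed about the z-axis with cos θ = -4/5, sin θ = 3/5: (2, -1, 4) → (-1, 2, 4); (0, -5, -4) → (3, 4, -4)
T4 scale by (1, 3/2, 1/2): (-1, 2, 4) → (-1, 3, 2); (3, 4, -4) → (3, 6, -2)
T5 scale by (3/2, -3, 3/2): (-1, 3, 2) → (-3/2, -9, 3); (3, 6, -2) → (9/2, -18, -3)

image vertices: (-3/2, -9, 3), (9/2, -18, -3)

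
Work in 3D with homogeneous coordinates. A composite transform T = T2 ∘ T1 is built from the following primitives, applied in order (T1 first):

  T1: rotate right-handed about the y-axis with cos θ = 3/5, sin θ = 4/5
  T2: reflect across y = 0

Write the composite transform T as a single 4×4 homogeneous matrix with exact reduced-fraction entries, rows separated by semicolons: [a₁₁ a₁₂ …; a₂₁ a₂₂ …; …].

T1 = [3/5 0 4/5 0; 0 1 0 0; -4/5 0 3/5 0; 0 0 0 1]
T2·T1 = [3/5 0 4/5 0; 0 -1 0 0; -4/5 0 3/5 0; 0 0 0 1]

T = [3/5 0 4/5 0; 0 -1 0 0; -4/5 0 3/5 0; 0 0 0 1]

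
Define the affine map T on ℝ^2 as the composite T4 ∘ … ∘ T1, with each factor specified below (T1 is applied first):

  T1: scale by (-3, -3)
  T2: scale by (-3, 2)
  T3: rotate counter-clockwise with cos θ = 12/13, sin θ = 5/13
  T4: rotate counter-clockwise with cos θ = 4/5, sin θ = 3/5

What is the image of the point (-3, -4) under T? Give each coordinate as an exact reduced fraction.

T(p) = (-447/13, -144/13)

T1 scale by (-3, -3): (-3, -4) → (9, 12)
T2 scale by (-3, 2): (9, 12) → (-27, 24)
T3 rotate counter-clockwise with cos θ = 12/13, sin θ = 5/13: (-27, 24) → (-444/13, 153/13)
T4 rotate counter-clockwise with cos θ = 4/5, sin θ = 3/5: (-444/13, 153/13) → (-447/13, -144/13)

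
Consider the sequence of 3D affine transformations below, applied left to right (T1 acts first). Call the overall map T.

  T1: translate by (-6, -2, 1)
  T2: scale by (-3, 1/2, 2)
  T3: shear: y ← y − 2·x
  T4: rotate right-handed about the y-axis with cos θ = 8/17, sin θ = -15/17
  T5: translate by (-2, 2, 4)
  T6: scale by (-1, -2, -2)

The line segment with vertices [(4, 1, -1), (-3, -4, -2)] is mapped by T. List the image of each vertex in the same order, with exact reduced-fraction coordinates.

image vertices: (-14/17, 21, -316/17), (-212/17, 110, -914/17)

T1 translate by (-6, -2, 1): (4, 1, -1) → (-2, -1, 0); (-3, -4, -2) → (-9, -6, -1)
T2 scale by (-3, 1/2, 2): (-2, -1, 0) → (6, -1/2, 0); (-9, -6, -1) → (27, -3, -2)
T3 shear: y ← y − 2·x: (6, -1/2, 0) → (6, -25/2, 0); (27, -3, -2) → (27, -57, -2)
T4 rotate right-handed about the y-axis with cos θ = 8/17, sin θ = -15/17: (6, -25/2, 0) → (48/17, -25/2, 90/17); (27, -57, -2) → (246/17, -57, 389/17)
T5 translate by (-2, 2, 4): (48/17, -25/2, 90/17) → (14/17, -21/2, 158/17); (246/17, -57, 389/17) → (212/17, -55, 457/17)
T6 scale by (-1, -2, -2): (14/17, -21/2, 158/17) → (-14/17, 21, -316/17); (212/17, -55, 457/17) → (-212/17, 110, -914/17)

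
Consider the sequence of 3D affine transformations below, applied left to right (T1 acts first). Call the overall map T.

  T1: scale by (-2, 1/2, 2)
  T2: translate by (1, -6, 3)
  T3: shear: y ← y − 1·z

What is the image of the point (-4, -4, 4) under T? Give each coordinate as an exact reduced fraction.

T1 scale by (-2, 1/2, 2): (-4, -4, 4) → (8, -2, 8)
T2 translate by (1, -6, 3): (8, -2, 8) → (9, -8, 11)
T3 shear: y ← y − 1·z: (9, -8, 11) → (9, -19, 11)

T(p) = (9, -19, 11)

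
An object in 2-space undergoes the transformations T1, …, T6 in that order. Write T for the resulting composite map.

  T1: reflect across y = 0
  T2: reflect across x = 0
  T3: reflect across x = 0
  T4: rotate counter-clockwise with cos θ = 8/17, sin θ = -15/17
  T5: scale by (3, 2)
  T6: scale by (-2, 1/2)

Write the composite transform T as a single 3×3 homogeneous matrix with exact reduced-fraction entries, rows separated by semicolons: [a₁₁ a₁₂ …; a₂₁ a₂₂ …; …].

T1 = [1 0 0; 0 -1 0; 0 0 1]
T2·T1 = [-1 0 0; 0 -1 0; 0 0 1]
T3·…·T1 = [1 0 0; 0 -1 0; 0 0 1]
T4·…·T1 = [8/17 -15/17 0; -15/17 -8/17 0; 0 0 1]
T5·…·T1 = [24/17 -45/17 0; -30/17 -16/17 0; 0 0 1]
T6·…·T1 = [-48/17 90/17 0; -15/17 -8/17 0; 0 0 1]

T = [-48/17 90/17 0; -15/17 -8/17 0; 0 0 1]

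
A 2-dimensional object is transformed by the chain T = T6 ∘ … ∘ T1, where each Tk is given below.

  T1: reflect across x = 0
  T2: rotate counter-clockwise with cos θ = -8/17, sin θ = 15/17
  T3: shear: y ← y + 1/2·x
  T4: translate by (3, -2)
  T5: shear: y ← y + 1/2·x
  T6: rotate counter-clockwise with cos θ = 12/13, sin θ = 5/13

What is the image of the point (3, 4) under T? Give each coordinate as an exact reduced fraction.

T(p) = (1575/442, -1383/221)

T1 reflect across x = 0: (3, 4) → (-3, 4)
T2 rotate counter-clockwise with cos θ = -8/17, sin θ = 15/17: (-3, 4) → (-36/17, -77/17)
T3 shear: y ← y + 1/2·x: (-36/17, -77/17) → (-36/17, -95/17)
T4 translate by (3, -2): (-36/17, -95/17) → (15/17, -129/17)
T5 shear: y ← y + 1/2·x: (15/17, -129/17) → (15/17, -243/34)
T6 rotate counter-clockwise with cos θ = 12/13, sin θ = 5/13: (15/17, -243/34) → (1575/442, -1383/221)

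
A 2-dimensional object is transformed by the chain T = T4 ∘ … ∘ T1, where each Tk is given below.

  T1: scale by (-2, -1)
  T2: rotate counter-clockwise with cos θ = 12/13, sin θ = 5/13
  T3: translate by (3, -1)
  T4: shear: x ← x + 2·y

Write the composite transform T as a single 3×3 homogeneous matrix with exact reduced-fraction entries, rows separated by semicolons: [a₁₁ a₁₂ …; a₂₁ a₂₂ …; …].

T = [-44/13 -19/13 1; -10/13 -12/13 -1; 0 0 1]

T1 = [-2 0 0; 0 -1 0; 0 0 1]
T2·T1 = [-24/13 5/13 0; -10/13 -12/13 0; 0 0 1]
T3·…·T1 = [-24/13 5/13 3; -10/13 -12/13 -1; 0 0 1]
T4·…·T1 = [-44/13 -19/13 1; -10/13 -12/13 -1; 0 0 1]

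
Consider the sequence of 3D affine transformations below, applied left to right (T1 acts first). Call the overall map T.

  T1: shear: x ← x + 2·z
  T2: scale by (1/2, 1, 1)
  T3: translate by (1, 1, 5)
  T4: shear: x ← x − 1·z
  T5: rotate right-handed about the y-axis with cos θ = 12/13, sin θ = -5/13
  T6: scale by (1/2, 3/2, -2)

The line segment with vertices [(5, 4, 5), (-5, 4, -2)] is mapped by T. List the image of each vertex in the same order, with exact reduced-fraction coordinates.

image vertices: (-34/13, 15/2, -225/13), (-93/26, 15/2, -7/13)

T1 shear: x ← x + 2·z: (5, 4, 5) → (15, 4, 5); (-5, 4, -2) → (-9, 4, -2)
T2 scale by (1/2, 1, 1): (15, 4, 5) → (15/2, 4, 5); (-9, 4, -2) → (-9/2, 4, -2)
T3 translate by (1, 1, 5): (15/2, 4, 5) → (17/2, 5, 10); (-9/2, 4, -2) → (-7/2, 5, 3)
T4 shear: x ← x − 1·z: (17/2, 5, 10) → (-3/2, 5, 10); (-7/2, 5, 3) → (-13/2, 5, 3)
T5 rotate right-handed about the y-axis with cos θ = 12/13, sin θ = -5/13: (-3/2, 5, 10) → (-68/13, 5, 225/26); (-13/2, 5, 3) → (-93/13, 5, 7/26)
T6 scale by (1/2, 3/2, -2): (-68/13, 5, 225/26) → (-34/13, 15/2, -225/13); (-93/13, 5, 7/26) → (-93/26, 15/2, -7/13)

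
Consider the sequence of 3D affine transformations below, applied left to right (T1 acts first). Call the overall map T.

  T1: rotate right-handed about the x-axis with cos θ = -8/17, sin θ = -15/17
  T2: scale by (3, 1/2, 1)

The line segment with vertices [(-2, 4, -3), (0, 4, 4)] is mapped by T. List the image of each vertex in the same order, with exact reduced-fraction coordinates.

T1 rotate right-handed about the x-axis with cos θ = -8/17, sin θ = -15/17: (-2, 4, -3) → (-2, -77/17, -36/17); (0, 4, 4) → (0, 28/17, -92/17)
T2 scale by (3, 1/2, 1): (-2, -77/17, -36/17) → (-6, -77/34, -36/17); (0, 28/17, -92/17) → (0, 14/17, -92/17)

image vertices: (-6, -77/34, -36/17), (0, 14/17, -92/17)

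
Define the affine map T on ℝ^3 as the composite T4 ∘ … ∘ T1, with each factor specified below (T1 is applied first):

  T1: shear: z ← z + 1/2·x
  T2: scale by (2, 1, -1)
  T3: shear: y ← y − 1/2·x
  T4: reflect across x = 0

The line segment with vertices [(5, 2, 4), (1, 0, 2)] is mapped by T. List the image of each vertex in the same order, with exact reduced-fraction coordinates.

T1 shear: z ← z + 1/2·x: (5, 2, 4) → (5, 2, 13/2); (1, 0, 2) → (1, 0, 5/2)
T2 scale by (2, 1, -1): (5, 2, 13/2) → (10, 2, -13/2); (1, 0, 5/2) → (2, 0, -5/2)
T3 shear: y ← y − 1/2·x: (10, 2, -13/2) → (10, -3, -13/2); (2, 0, -5/2) → (2, -1, -5/2)
T4 reflect across x = 0: (10, -3, -13/2) → (-10, -3, -13/2); (2, -1, -5/2) → (-2, -1, -5/2)

image vertices: (-10, -3, -13/2), (-2, -1, -5/2)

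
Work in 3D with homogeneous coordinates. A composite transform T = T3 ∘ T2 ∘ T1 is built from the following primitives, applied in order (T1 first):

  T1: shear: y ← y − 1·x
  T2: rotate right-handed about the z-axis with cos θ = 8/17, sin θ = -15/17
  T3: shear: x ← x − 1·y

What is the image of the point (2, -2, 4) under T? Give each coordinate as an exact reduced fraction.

T1 shear: y ← y − 1·x: (2, -2, 4) → (2, -4, 4)
T2 rotate right-handed about the z-axis with cos θ = 8/17, sin θ = -15/17: (2, -4, 4) → (-44/17, -62/17, 4)
T3 shear: x ← x − 1·y: (-44/17, -62/17, 4) → (18/17, -62/17, 4)

T(p) = (18/17, -62/17, 4)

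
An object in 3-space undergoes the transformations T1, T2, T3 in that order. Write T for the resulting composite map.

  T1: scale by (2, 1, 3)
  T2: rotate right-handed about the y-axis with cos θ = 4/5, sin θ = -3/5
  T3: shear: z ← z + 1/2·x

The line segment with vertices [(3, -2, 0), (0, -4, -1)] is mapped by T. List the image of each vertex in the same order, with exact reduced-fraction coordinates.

image vertices: (24/5, -2, 6), (9/5, -4, -3/2)

T1 scale by (2, 1, 3): (3, -2, 0) → (6, -2, 0); (0, -4, -1) → (0, -4, -3)
T2 rotate right-handed about the y-axis with cos θ = 4/5, sin θ = -3/5: (6, -2, 0) → (24/5, -2, 18/5); (0, -4, -3) → (9/5, -4, -12/5)
T3 shear: z ← z + 1/2·x: (24/5, -2, 18/5) → (24/5, -2, 6); (9/5, -4, -12/5) → (9/5, -4, -3/2)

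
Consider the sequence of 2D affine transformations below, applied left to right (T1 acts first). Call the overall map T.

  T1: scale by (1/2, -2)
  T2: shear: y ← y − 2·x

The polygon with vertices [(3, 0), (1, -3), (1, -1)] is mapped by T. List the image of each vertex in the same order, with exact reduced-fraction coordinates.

image vertices: (3/2, -3), (1/2, 5), (1/2, 1)

T1 scale by (1/2, -2): (3, 0) → (3/2, 0); (1, -3) → (1/2, 6); (1, -1) → (1/2, 2)
T2 shear: y ← y − 2·x: (3/2, 0) → (3/2, -3); (1/2, 6) → (1/2, 5); (1/2, 2) → (1/2, 1)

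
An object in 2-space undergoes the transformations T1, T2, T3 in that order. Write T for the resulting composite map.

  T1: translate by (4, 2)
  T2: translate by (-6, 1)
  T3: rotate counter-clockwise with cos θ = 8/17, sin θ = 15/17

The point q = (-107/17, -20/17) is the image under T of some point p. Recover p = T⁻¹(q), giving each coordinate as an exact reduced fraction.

T1 = [1 0 4; 0 1 2; 0 0 1]
T2·T1 = [1 0 -2; 0 1 3; 0 0 1]
T3·…·T1 = [8/17 -15/17 -61/17; 15/17 8/17 -6/17; 0 0 1]
det M = 1; M⁻¹ = [8/17 15/17 2; -15/17 8/17 -3; 0 0 1]
M⁻¹ · (-107/17, -20/17)ᵀ = (-2, 2)ᵀ

p = (-2, 2)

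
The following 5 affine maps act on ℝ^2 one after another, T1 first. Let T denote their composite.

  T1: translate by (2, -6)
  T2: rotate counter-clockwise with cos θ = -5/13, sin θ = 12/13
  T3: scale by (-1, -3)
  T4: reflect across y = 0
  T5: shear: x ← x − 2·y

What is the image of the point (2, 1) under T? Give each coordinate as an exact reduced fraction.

T1 translate by (2, -6): (2, 1) → (4, -5)
T2 rotate counter-clockwise with cos θ = -5/13, sin θ = 12/13: (4, -5) → (40/13, 73/13)
T3 scale by (-1, -3): (40/13, 73/13) → (-40/13, -219/13)
T4 reflect across y = 0: (-40/13, -219/13) → (-40/13, 219/13)
T5 shear: x ← x − 2·y: (-40/13, 219/13) → (-478/13, 219/13)

T(p) = (-478/13, 219/13)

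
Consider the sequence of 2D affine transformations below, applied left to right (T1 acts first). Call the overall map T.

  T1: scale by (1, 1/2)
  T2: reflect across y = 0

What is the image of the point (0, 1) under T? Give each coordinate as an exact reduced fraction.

T(p) = (0, -1/2)

T1 scale by (1, 1/2): (0, 1) → (0, 1/2)
T2 reflect across y = 0: (0, 1/2) → (0, -1/2)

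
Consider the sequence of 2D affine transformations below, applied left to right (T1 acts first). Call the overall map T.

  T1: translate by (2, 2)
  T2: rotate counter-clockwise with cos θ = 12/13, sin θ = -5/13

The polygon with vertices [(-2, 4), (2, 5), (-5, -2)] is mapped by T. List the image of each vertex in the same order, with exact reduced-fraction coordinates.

image vertices: (30/13, 72/13), (83/13, 64/13), (-36/13, 15/13)

T1 translate by (2, 2): (-2, 4) → (0, 6); (2, 5) → (4, 7); (-5, -2) → (-3, 0)
T2 rotate counter-clockwise with cos θ = 12/13, sin θ = -5/13: (0, 6) → (30/13, 72/13); (4, 7) → (83/13, 64/13); (-3, 0) → (-36/13, 15/13)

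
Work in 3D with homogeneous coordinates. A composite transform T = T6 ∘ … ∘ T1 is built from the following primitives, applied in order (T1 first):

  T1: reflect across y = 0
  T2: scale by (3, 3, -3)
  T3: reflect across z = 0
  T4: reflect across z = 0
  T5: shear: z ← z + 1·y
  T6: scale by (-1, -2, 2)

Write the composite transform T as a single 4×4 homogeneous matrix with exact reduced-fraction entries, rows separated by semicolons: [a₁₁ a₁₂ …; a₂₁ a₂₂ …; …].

T = [-3 0 0 0; 0 6 0 0; 0 -6 -6 0; 0 0 0 1]

T1 = [1 0 0 0; 0 -1 0 0; 0 0 1 0; 0 0 0 1]
T2·T1 = [3 0 0 0; 0 -3 0 0; 0 0 -3 0; 0 0 0 1]
T3·…·T1 = [3 0 0 0; 0 -3 0 0; 0 0 3 0; 0 0 0 1]
T4·…·T1 = [3 0 0 0; 0 -3 0 0; 0 0 -3 0; 0 0 0 1]
T5·…·T1 = [3 0 0 0; 0 -3 0 0; 0 -3 -3 0; 0 0 0 1]
T6·…·T1 = [-3 0 0 0; 0 6 0 0; 0 -6 -6 0; 0 0 0 1]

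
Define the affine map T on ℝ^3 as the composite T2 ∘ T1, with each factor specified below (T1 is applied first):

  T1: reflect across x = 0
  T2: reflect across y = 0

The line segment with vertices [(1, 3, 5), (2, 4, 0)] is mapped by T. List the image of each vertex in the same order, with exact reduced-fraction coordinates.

image vertices: (-1, -3, 5), (-2, -4, 0)

T1 reflect across x = 0: (1, 3, 5) → (-1, 3, 5); (2, 4, 0) → (-2, 4, 0)
T2 reflect across y = 0: (-1, 3, 5) → (-1, -3, 5); (-2, 4, 0) → (-2, -4, 0)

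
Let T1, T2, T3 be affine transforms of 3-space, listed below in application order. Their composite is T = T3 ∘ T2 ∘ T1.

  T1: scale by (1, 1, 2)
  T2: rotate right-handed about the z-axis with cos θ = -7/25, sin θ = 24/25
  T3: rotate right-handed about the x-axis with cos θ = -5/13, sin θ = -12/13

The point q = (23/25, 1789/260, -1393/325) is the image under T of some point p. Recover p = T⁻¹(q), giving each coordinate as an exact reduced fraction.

T1 = [1 0 0 0; 0 1 0 0; 0 0 2 0; 0 0 0 1]
T2·T1 = [-7/25 -24/25 0 0; 24/25 -7/25 0 0; 0 0 2 0; 0 0 0 1]
T3·…·T1 = [-7/25 -24/25 0 0; -24/65 7/65 24/13 0; -288/325 84/325 -10/13 0; 0 0 0 1]
det M = 2; M⁻¹ = [-7/25 -24/65 -288/325 0; -24/25 7/65 84/325 0; 0 6/13 -5/26 0; 0 0 0 1]
M⁻¹ · (23/25, 1789/260, -1393/325)ᵀ = (1, -5/4, 4)ᵀ

p = (1, -5/4, 4)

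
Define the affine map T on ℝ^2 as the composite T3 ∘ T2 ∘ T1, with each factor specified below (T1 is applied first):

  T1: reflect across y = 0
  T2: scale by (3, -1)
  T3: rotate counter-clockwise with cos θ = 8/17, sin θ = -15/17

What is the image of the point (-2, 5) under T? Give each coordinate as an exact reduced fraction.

T1 reflect across y = 0: (-2, 5) → (-2, -5)
T2 scale by (3, -1): (-2, -5) → (-6, 5)
T3 rotate counter-clockwise with cos θ = 8/17, sin θ = -15/17: (-6, 5) → (27/17, 130/17)

T(p) = (27/17, 130/17)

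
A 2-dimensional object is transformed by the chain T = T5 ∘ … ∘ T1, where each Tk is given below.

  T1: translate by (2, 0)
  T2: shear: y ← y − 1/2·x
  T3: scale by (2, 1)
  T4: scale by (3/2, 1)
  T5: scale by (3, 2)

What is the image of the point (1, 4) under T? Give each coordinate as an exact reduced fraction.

T1 translate by (2, 0): (1, 4) → (3, 4)
T2 shear: y ← y − 1/2·x: (3, 4) → (3, 5/2)
T3 scale by (2, 1): (3, 5/2) → (6, 5/2)
T4 scale by (3/2, 1): (6, 5/2) → (9, 5/2)
T5 scale by (3, 2): (9, 5/2) → (27, 5)

T(p) = (27, 5)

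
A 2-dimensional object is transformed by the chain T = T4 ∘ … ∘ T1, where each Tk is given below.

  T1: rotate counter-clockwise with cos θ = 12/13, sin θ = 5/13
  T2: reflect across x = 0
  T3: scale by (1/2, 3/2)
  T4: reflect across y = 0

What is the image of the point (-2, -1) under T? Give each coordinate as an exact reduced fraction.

T1 rotate counter-clockwise with cos θ = 12/13, sin θ = 5/13: (-2, -1) → (-19/13, -22/13)
T2 reflect across x = 0: (-19/13, -22/13) → (19/13, -22/13)
T3 scale by (1/2, 3/2): (19/13, -22/13) → (19/26, -33/13)
T4 reflect across y = 0: (19/26, -33/13) → (19/26, 33/13)

T(p) = (19/26, 33/13)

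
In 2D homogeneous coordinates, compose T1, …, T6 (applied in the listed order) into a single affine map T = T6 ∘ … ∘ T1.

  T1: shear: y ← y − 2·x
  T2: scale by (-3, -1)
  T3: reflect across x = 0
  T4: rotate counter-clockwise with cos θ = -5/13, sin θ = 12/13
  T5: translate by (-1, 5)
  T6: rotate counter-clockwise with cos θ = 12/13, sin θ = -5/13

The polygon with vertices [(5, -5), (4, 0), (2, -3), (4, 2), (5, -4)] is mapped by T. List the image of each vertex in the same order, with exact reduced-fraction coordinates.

T1 shear: y ← y − 2·x: (5, -5) → (5, -15); (4, 0) → (4, -8); (2, -3) → (2, -7); (4, 2) → (4, -6); (5, -4) → (5, -14)
T2 scale by (-3, -1): (5, -15) → (-15, 15); (4, -8) → (-12, 8); (2, -7) → (-6, 7); (4, -6) → (-12, 6); (5, -14) → (-15, 14)
T3 reflect across x = 0: (-15, 15) → (15, 15); (-12, 8) → (12, 8); (-6, 7) → (6, 7); (-12, 6) → (12, 6); (-15, 14) → (15, 14)
T4 rotate counter-clockwise with cos θ = -5/13, sin θ = 12/13: (15, 15) → (-255/13, 105/13); (12, 8) → (-12, 8); (6, 7) → (-114/13, 37/13); (12, 6) → (-132/13, 114/13); (15, 14) → (-243/13, 110/13)
T5 translate by (-1, 5): (-255/13, 105/13) → (-268/13, 170/13); (-12, 8) → (-13, 13); (-114/13, 37/13) → (-127/13, 102/13); (-132/13, 114/13) → (-145/13, 179/13); (-243/13, 110/13) → (-256/13, 175/13)
T6 rotate counter-clockwise with cos θ = 12/13, sin θ = -5/13: (-268/13, 170/13) → (-14, 20); (-13, 13) → (-7, 17); (-127/13, 102/13) → (-6, 11); (-145/13, 179/13) → (-5, 17); (-256/13, 175/13) → (-13, 20)

image vertices: (-14, 20), (-7, 17), (-6, 11), (-5, 17), (-13, 20)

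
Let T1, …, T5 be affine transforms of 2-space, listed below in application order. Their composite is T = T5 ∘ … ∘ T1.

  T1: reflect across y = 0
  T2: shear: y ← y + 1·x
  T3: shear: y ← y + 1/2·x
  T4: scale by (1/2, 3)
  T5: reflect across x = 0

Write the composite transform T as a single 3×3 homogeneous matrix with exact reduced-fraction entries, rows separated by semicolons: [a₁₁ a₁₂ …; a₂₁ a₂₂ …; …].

T1 = [1 0 0; 0 -1 0; 0 0 1]
T2·T1 = [1 0 0; 1 -1 0; 0 0 1]
T3·…·T1 = [1 0 0; 3/2 -1 0; 0 0 1]
T4·…·T1 = [1/2 0 0; 9/2 -3 0; 0 0 1]
T5·…·T1 = [-1/2 0 0; 9/2 -3 0; 0 0 1]

T = [-1/2 0 0; 9/2 -3 0; 0 0 1]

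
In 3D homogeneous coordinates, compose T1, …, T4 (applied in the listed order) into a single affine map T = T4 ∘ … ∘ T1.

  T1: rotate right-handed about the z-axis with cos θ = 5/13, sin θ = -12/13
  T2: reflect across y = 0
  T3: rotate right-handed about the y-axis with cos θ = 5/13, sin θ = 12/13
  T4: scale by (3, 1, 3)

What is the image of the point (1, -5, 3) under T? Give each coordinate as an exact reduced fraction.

T(p) = (579/169, 37/13, 2565/169)

T1 rotate right-handed about the z-axis with cos θ = 5/13, sin θ = -12/13: (1, -5, 3) → (-55/13, -37/13, 3)
T2 reflect across y = 0: (-55/13, -37/13, 3) → (-55/13, 37/13, 3)
T3 rotate right-handed about the y-axis with cos θ = 5/13, sin θ = 12/13: (-55/13, 37/13, 3) → (193/169, 37/13, 855/169)
T4 scale by (3, 1, 3): (193/169, 37/13, 855/169) → (579/169, 37/13, 2565/169)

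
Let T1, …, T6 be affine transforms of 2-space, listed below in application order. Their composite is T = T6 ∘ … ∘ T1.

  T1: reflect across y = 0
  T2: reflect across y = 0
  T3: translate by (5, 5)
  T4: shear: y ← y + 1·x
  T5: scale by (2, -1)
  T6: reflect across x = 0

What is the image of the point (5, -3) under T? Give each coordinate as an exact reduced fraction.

T(p) = (-20, -12)

T1 reflect across y = 0: (5, -3) → (5, 3)
T2 reflect across y = 0: (5, 3) → (5, -3)
T3 translate by (5, 5): (5, -3) → (10, 2)
T4 shear: y ← y + 1·x: (10, 2) → (10, 12)
T5 scale by (2, -1): (10, 12) → (20, -12)
T6 reflect across x = 0: (20, -12) → (-20, -12)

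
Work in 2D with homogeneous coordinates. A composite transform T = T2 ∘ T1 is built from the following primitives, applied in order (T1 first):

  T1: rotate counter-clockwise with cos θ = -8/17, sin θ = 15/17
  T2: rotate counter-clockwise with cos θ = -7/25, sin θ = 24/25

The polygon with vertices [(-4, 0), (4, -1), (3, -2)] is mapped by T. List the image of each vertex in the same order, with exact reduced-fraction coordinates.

image vertices: (1216/425, 1188/425), (-89/25, -52/25), (-1506/425, -283/425)

T1 rotate counter-clockwise with cos θ = -8/17, sin θ = 15/17: (-4, 0) → (32/17, -60/17); (4, -1) → (-1, 4); (3, -2) → (6/17, 61/17)
T2 rotate counter-clockwise with cos θ = -7/25, sin θ = 24/25: (32/17, -60/17) → (1216/425, 1188/425); (-1, 4) → (-89/25, -52/25); (6/17, 61/17) → (-1506/425, -283/425)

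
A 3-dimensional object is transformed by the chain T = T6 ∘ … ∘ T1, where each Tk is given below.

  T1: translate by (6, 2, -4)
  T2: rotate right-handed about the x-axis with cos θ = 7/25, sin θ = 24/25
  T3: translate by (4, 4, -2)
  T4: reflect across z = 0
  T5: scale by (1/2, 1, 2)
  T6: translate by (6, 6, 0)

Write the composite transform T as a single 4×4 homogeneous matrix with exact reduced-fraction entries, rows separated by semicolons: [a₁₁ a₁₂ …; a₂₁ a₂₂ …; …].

T = [1/2 0 0 11; 0 7/25 -24/25 72/5; 0 -48/25 -14/25 12/5; 0 0 0 1]

T1 = [1 0 0 6; 0 1 0 2; 0 0 1 -4; 0 0 0 1]
T2·T1 = [1 0 0 6; 0 7/25 -24/25 22/5; 0 24/25 7/25 4/5; 0 0 0 1]
T3·…·T1 = [1 0 0 10; 0 7/25 -24/25 42/5; 0 24/25 7/25 -6/5; 0 0 0 1]
T4·…·T1 = [1 0 0 10; 0 7/25 -24/25 42/5; 0 -24/25 -7/25 6/5; 0 0 0 1]
T5·…·T1 = [1/2 0 0 5; 0 7/25 -24/25 42/5; 0 -48/25 -14/25 12/5; 0 0 0 1]
T6·…·T1 = [1/2 0 0 11; 0 7/25 -24/25 72/5; 0 -48/25 -14/25 12/5; 0 0 0 1]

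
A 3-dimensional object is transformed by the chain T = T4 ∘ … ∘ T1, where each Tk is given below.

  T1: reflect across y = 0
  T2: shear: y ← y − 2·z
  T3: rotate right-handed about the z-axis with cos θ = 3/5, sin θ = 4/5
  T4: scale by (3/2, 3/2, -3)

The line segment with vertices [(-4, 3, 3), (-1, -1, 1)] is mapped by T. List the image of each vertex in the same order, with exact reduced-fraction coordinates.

T1 reflect across y = 0: (-4, 3, 3) → (-4, -3, 3); (-1, -1, 1) → (-1, 1, 1)
T2 shear: y ← y − 2·z: (-4, -3, 3) → (-4, -9, 3); (-1, 1, 1) → (-1, -1, 1)
T3 rotate right-handed about the z-axis with cos θ = 3/5, sin θ = 4/5: (-4, -9, 3) → (24/5, -43/5, 3); (-1, -1, 1) → (1/5, -7/5, 1)
T4 scale by (3/2, 3/2, -3): (24/5, -43/5, 3) → (36/5, -129/10, -9); (1/5, -7/5, 1) → (3/10, -21/10, -3)

image vertices: (36/5, -129/10, -9), (3/10, -21/10, -3)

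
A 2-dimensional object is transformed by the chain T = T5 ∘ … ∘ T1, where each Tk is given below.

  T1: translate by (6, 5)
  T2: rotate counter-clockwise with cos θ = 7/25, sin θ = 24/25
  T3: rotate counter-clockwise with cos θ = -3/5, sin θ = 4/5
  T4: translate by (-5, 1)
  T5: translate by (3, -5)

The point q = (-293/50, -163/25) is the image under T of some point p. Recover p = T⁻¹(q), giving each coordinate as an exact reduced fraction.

p = (-3/2, -4)

T1 = [1 0 6; 0 1 5; 0 0 1]
T2·T1 = [7/25 -24/25 -78/25; 24/25 7/25 179/25; 0 0 1]
T3·…·T1 = [-117/125 44/125 -482/125; -44/125 -117/125 -849/125; 0 0 1]
T4·…·T1 = [-117/125 44/125 -1107/125; -44/125 -117/125 -724/125; 0 0 1]
T5·…·T1 = [-117/125 44/125 -732/125; -44/125 -117/125 -1349/125; 0 0 1]
det M = 1; M⁻¹ = [-117/125 -44/125 -232/25; 44/125 -117/125 -201/25; 0 0 1]
M⁻¹ · (-293/50, -163/25)ᵀ = (-3/2, -4)ᵀ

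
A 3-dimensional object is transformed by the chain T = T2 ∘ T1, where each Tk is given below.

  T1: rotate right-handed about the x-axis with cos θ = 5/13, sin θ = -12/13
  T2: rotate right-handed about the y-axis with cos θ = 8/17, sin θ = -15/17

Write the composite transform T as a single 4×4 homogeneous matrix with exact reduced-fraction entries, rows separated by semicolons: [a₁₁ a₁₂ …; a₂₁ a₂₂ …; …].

T1 = [1 0 0 0; 0 5/13 12/13 0; 0 -12/13 5/13 0; 0 0 0 1]
T2·T1 = [8/17 180/221 -75/221 0; 0 5/13 12/13 0; 15/17 -96/221 40/221 0; 0 0 0 1]

T = [8/17 180/221 -75/221 0; 0 5/13 12/13 0; 15/17 -96/221 40/221 0; 0 0 0 1]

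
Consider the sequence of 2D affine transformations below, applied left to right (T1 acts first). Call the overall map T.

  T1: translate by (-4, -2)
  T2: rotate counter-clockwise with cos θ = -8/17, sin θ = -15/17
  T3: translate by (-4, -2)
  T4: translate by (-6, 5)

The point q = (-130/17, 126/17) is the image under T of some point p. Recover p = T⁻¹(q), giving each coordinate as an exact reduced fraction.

T1 = [1 0 -4; 0 1 -2; 0 0 1]
T2·T1 = [-8/17 15/17 2/17; -15/17 -8/17 76/17; 0 0 1]
T3·…·T1 = [-8/17 15/17 -66/17; -15/17 -8/17 42/17; 0 0 1]
T4·…·T1 = [-8/17 15/17 -168/17; -15/17 -8/17 127/17; 0 0 1]
det M = 1; M⁻¹ = [-8/17 -15/17 33/17; 15/17 -8/17 208/17; 0 0 1]
M⁻¹ · (-130/17, 126/17)ᵀ = (-1, 2)ᵀ

p = (-1, 2)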